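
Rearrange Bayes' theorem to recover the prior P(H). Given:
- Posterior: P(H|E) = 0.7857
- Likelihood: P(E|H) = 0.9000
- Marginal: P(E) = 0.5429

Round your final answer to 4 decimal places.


From Bayes' theorem: P(H|E) = P(E|H) × P(H) / P(E)

Rearranging for P(H):
P(H) = P(H|E) × P(E) / P(E|H)
     = 0.7857 × 0.5429 / 0.9000
     = 0.42655653 / 0.9000
     = 0.4740


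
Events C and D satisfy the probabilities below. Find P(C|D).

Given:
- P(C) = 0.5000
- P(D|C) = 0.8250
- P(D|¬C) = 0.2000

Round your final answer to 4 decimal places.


Bayes' theorem: P(C|D) = P(D|C) × P(C) / P(D)

Step 1: Calculate P(D) using law of total probability
P(D) = P(D|C)P(C) + P(D|¬C)P(¬C)
     = 0.8250 × 0.5000 + 0.2000 × 0.5000
     = 0.41250000 + 0.10000000
     = 0.51250000

Step 2: Apply Bayes' theorem
P(C|D) = P(D|C) × P(C) / P(D)
       = 0.41250000 / 0.51250000
       = 0.8049


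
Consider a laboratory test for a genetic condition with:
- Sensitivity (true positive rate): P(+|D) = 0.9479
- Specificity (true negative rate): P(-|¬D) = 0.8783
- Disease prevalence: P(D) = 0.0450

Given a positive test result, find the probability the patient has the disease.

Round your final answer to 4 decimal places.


Let D = has disease, + = positive test

Given:
- P(D) = 0.0450 (prevalence)
- P(+|D) = 0.9479 (sensitivity)
- P(-|¬D) = 0.8783 (specificity)
- P(+|¬D) = 0.1217 (false positive rate = 1 - specificity)

Step 1: Find P(+)
P(+) = P(+|D)P(D) + P(+|¬D)P(¬D)
     = 0.9479 × 0.0450 + 0.1217 × 0.9550
     = 0.04265550 + 0.11622350
     = 0.15887900

Step 2: Apply Bayes' theorem for P(D|+)
P(D|+) = P(+|D)P(D) / P(+)
       = 0.04265550 / 0.15887900
       = 0.2685


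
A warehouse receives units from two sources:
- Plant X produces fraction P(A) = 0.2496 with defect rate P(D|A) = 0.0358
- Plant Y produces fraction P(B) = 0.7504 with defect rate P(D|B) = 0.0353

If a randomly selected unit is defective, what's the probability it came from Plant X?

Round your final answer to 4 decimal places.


Let A = from Plant X, D = defective

Given:
- P(A) = 0.2496, P(B) = 0.7504
- P(D|A) = 0.0358, P(D|B) = 0.0353

Step 1: Find P(D)
P(D) = P(D|A)P(A) + P(D|B)P(B)
     = 0.0358 × 0.2496 + 0.0353 × 0.7504
     = 0.00893568 + 0.02648912
     = 0.03542480

Step 2: Apply Bayes' theorem
P(A|D) = P(D|A)P(A) / P(D)
       = 0.00893568 / 0.03542480
       = 0.2522


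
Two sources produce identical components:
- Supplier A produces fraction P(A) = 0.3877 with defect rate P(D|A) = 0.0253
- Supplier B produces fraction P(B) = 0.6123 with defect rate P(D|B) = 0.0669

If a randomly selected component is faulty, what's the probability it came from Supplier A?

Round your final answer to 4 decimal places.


Let A = from Supplier A, D = faulty

Given:
- P(A) = 0.3877, P(B) = 0.6123
- P(D|A) = 0.0253, P(D|B) = 0.0669

Step 1: Find P(D)
P(D) = P(D|A)P(A) + P(D|B)P(B)
     = 0.0253 × 0.3877 + 0.0669 × 0.6123
     = 0.00980881 + 0.04096287
     = 0.05077168

Step 2: Apply Bayes' theorem
P(A|D) = P(D|A)P(A) / P(D)
       = 0.00980881 / 0.05077168
       = 0.1932


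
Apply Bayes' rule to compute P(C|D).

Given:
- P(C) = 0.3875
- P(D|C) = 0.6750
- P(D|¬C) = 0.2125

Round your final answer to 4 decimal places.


Bayes' theorem: P(C|D) = P(D|C) × P(C) / P(D)

Step 1: Calculate P(D) using law of total probability
P(D) = P(D|C)P(C) + P(D|¬C)P(¬C)
     = 0.6750 × 0.3875 + 0.2125 × 0.6125
     = 0.26156250 + 0.13015625
     = 0.39171875

Step 2: Apply Bayes' theorem
P(C|D) = P(D|C) × P(C) / P(D)
       = 0.26156250 / 0.39171875
       = 0.6677


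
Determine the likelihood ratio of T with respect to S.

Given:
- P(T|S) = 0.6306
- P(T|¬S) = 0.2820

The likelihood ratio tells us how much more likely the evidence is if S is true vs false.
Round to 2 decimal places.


Likelihood Ratio (LR) = P(T|S) / P(T|¬S)

LR = 0.6306 / 0.2820
   = 2.24

The evidence is 2.24 times more likely if S is true than if S is false.
Because LR exceeds 1, T is evidence for S.


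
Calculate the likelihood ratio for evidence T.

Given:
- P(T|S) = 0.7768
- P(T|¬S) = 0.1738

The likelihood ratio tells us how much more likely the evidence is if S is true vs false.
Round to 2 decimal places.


Likelihood Ratio (LR) = P(T|S) / P(T|¬S)

LR = 0.7768 / 0.1738
   = 4.47

The evidence is 4.47 times more likely if S is true than if S is false.
LR > 1, so observing T raises the odds in favor of S.


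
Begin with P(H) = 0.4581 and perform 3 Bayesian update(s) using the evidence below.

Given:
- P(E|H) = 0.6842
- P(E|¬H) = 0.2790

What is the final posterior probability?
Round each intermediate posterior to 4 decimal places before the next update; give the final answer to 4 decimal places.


Sequential Bayesian updating:

Initial prior: P(H) = 0.4581

Update 1:
  P(E) = 0.6842 × 0.4581 + 0.2790 × 0.5419 = 0.31343202 + 0.15119010 = 0.46462212
  P(H|E) = 0.31343202 / 0.46462212 = 0.6746

Update 2:
  P(E) = 0.6842 × 0.6746 + 0.2790 × 0.3254 = 0.46156132 + 0.09078660 = 0.55234792
  P(H|E) = 0.46156132 / 0.55234792 = 0.8356

Update 3:
  P(E) = 0.6842 × 0.8356 + 0.2790 × 0.1644 = 0.57171752 + 0.04586760 = 0.61758512
  P(H|E) = 0.57171752 / 0.61758512 = 0.9257

Final posterior: 0.9257


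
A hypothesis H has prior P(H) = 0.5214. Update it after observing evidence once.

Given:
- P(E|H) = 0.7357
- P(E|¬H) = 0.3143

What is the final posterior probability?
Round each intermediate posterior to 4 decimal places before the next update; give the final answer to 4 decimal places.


Sequential Bayesian updating:

Initial prior: P(H) = 0.5214

Update 1:
  P(E) = 0.7357 × 0.5214 + 0.3143 × 0.4786 = 0.38359398 + 0.15042398 = 0.53401796
  P(H|E) = 0.38359398 / 0.53401796 = 0.7183

Final posterior: 0.7183


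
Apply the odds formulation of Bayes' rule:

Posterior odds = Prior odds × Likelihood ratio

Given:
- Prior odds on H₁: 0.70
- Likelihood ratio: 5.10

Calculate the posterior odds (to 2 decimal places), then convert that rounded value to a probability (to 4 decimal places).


Step 1: Calculate posterior odds
Posterior odds = Prior odds × LR
               = 0.70 × 5.10
               = 3.57

Step 2: Convert to probability
P(H₁|E) = Posterior odds / (1 + Posterior odds)
       = 3.57 / (1 + 3.57)
       = 3.57 / 4.57
       = 0.7812

The evidence increased P(H₁) from 0.4118 to 0.7812.


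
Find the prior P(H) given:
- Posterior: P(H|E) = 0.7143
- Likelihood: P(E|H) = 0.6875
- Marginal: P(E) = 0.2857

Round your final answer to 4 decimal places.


From Bayes' theorem: P(H|E) = P(E|H) × P(H) / P(E)

Rearranging for P(H):
P(H) = P(H|E) × P(E) / P(E|H)
     = 0.7143 × 0.2857 / 0.6875
     = 0.20407551 / 0.6875
     = 0.2968


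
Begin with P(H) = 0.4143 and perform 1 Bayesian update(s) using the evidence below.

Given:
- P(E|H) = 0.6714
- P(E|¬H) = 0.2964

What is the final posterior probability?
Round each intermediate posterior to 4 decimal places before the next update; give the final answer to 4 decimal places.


Sequential Bayesian updating:

Initial prior: P(H) = 0.4143

Update 1:
  P(E) = 0.6714 × 0.4143 + 0.2964 × 0.5857 = 0.27816102 + 0.17360148 = 0.45176250
  P(H|E) = 0.27816102 / 0.45176250 = 0.6157

Final posterior: 0.6157


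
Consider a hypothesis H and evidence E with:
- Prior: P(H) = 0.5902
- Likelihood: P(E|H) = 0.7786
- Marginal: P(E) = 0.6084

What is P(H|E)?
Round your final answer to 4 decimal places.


Using Bayes' theorem:

P(H|E) = P(E|H) × P(H) / P(E)
       = 0.7786 × 0.5902 / 0.6084
       = 0.45952972 / 0.6084
       = 0.7553

The evidence strengthens our belief in H.
Prior: 0.5902 → Posterior: 0.7553


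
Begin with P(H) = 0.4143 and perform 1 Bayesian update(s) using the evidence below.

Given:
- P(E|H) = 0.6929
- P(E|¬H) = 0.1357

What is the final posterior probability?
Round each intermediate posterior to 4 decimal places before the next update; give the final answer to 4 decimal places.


Sequential Bayesian updating:

Initial prior: P(H) = 0.4143

Update 1:
  P(E) = 0.6929 × 0.4143 + 0.1357 × 0.5857 = 0.28706847 + 0.07947949 = 0.36654796
  P(H|E) = 0.28706847 / 0.36654796 = 0.7832

Final posterior: 0.7832


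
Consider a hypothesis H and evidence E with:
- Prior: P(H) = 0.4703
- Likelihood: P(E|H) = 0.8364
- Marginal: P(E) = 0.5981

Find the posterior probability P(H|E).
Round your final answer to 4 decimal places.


Using Bayes' theorem:

P(H|E) = P(E|H) × P(H) / P(E)
       = 0.8364 × 0.4703 / 0.5981
       = 0.39335892 / 0.5981
       = 0.6577

The evidence strengthens our belief in H.
Prior: 0.4703 → Posterior: 0.6577


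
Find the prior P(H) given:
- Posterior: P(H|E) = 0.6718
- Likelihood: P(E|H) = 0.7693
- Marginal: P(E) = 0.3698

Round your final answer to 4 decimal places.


From Bayes' theorem: P(H|E) = P(E|H) × P(H) / P(E)

Rearranging for P(H):
P(H) = P(H|E) × P(E) / P(E|H)
     = 0.6718 × 0.3698 / 0.7693
     = 0.24843164 / 0.7693
     = 0.3229


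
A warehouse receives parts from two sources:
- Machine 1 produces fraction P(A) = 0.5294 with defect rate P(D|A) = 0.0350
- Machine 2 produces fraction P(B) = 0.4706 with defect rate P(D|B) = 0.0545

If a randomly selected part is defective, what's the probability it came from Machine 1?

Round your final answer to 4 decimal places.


Let A = from Machine 1, D = defective

Given:
- P(A) = 0.5294, P(B) = 0.4706
- P(D|A) = 0.0350, P(D|B) = 0.0545

Step 1: Find P(D)
P(D) = P(D|A)P(A) + P(D|B)P(B)
     = 0.0350 × 0.5294 + 0.0545 × 0.4706
     = 0.01852900 + 0.02564770
     = 0.04417670

Step 2: Apply Bayes' theorem
P(A|D) = P(D|A)P(A) / P(D)
       = 0.01852900 / 0.04417670
       = 0.4194


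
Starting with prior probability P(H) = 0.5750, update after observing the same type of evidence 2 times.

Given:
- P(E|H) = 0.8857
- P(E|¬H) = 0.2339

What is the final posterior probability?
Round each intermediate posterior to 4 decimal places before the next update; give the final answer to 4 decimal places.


Sequential Bayesian updating:

Initial prior: P(H) = 0.5750

Update 1:
  P(E) = 0.8857 × 0.5750 + 0.2339 × 0.4250 = 0.50927750 + 0.09940750 = 0.60868500
  P(H|E) = 0.50927750 / 0.60868500 = 0.8367

Update 2:
  P(E) = 0.8857 × 0.8367 + 0.2339 × 0.1633 = 0.74106519 + 0.03819587 = 0.77926106
  P(H|E) = 0.74106519 / 0.77926106 = 0.9510

Final posterior: 0.9510


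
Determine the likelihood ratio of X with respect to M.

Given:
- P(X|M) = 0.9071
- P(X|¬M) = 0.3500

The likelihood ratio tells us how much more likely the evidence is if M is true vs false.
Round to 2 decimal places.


Likelihood Ratio (LR) = P(X|M) / P(X|¬M)

LR = 0.9071 / 0.3500
   = 2.59

The evidence is 2.59 times more likely if M is true than if M is false.
LR > 1, so observing X raises the odds in favor of M.


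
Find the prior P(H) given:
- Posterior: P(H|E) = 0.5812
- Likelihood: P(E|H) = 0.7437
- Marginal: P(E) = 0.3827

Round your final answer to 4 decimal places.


From Bayes' theorem: P(H|E) = P(E|H) × P(H) / P(E)

Rearranging for P(H):
P(H) = P(H|E) × P(E) / P(E|H)
     = 0.5812 × 0.3827 / 0.7437
     = 0.22242524 / 0.7437
     = 0.2991


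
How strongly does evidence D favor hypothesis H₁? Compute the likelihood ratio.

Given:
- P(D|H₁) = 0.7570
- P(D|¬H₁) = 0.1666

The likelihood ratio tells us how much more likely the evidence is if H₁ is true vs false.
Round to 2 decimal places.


Likelihood Ratio (LR) = P(D|H₁) / P(D|¬H₁)

LR = 0.7570 / 0.1666
   = 4.54

The evidence is 4.54 times more likely if H₁ is true than if H₁ is false.
Because LR exceeds 1, D is evidence for H₁.


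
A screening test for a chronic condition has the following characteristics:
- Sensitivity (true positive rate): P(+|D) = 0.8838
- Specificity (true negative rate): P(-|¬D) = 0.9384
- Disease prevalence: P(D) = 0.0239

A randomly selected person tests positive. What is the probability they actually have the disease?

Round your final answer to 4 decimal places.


Let D = has disease, + = positive test

Given:
- P(D) = 0.0239 (prevalence)
- P(+|D) = 0.8838 (sensitivity)
- P(-|¬D) = 0.9384 (specificity)
- P(+|¬D) = 0.0616 (false positive rate = 1 - specificity)

Step 1: Find P(+)
P(+) = P(+|D)P(D) + P(+|¬D)P(¬D)
     = 0.8838 × 0.0239 + 0.0616 × 0.9761
     = 0.02112282 + 0.06012776
     = 0.08125058

Step 2: Apply Bayes' theorem for P(D|+)
P(D|+) = P(+|D)P(D) / P(+)
       = 0.02112282 / 0.08125058
       = 0.2600


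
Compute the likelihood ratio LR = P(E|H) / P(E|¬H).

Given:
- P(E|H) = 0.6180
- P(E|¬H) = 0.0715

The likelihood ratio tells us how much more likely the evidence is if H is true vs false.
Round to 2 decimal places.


Likelihood Ratio (LR) = P(E|H) / P(E|¬H)

LR = 0.6180 / 0.0715
   = 8.64

The evidence is 8.64 times more likely if H is true than if H is false.
Since LR > 1, the evidence supports H over ¬H.


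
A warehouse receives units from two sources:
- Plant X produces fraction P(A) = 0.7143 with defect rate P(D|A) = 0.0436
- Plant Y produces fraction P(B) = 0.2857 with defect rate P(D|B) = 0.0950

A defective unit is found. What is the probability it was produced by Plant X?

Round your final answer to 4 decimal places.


Let A = from Plant X, D = defective

Given:
- P(A) = 0.7143, P(B) = 0.2857
- P(D|A) = 0.0436, P(D|B) = 0.0950

Step 1: Find P(D)
P(D) = P(D|A)P(A) + P(D|B)P(B)
     = 0.0436 × 0.7143 + 0.0950 × 0.2857
     = 0.03114348 + 0.02714150
     = 0.05828498

Step 2: Apply Bayes' theorem
P(A|D) = P(D|A)P(A) / P(D)
       = 0.03114348 / 0.05828498
       = 0.5343


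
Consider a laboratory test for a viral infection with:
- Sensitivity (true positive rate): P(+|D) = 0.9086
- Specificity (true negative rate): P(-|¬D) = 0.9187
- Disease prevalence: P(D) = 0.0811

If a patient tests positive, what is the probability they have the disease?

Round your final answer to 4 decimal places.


Let D = has disease, + = positive test

Given:
- P(D) = 0.0811 (prevalence)
- P(+|D) = 0.9086 (sensitivity)
- P(-|¬D) = 0.9187 (specificity)
- P(+|¬D) = 0.0813 (false positive rate = 1 - specificity)

Step 1: Find P(+)
P(+) = P(+|D)P(D) + P(+|¬D)P(¬D)
     = 0.9086 × 0.0811 + 0.0813 × 0.9189
     = 0.07368746 + 0.07470657
     = 0.14839403

Step 2: Apply Bayes' theorem for P(D|+)
P(D|+) = P(+|D)P(D) / P(+)
       = 0.07368746 / 0.14839403
       = 0.4966


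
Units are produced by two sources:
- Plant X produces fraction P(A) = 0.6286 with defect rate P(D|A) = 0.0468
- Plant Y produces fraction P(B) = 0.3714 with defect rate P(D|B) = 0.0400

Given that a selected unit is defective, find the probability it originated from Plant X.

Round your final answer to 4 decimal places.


Let A = from Plant X, D = defective

Given:
- P(A) = 0.6286, P(B) = 0.3714
- P(D|A) = 0.0468, P(D|B) = 0.0400

Step 1: Find P(D)
P(D) = P(D|A)P(A) + P(D|B)P(B)
     = 0.0468 × 0.6286 + 0.0400 × 0.3714
     = 0.02941848 + 0.01485600
     = 0.04427448

Step 2: Apply Bayes' theorem
P(A|D) = P(D|A)P(A) / P(D)
       = 0.02941848 / 0.04427448
       = 0.6645


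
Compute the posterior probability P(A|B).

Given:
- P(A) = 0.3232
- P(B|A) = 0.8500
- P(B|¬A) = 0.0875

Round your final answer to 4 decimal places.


Bayes' theorem: P(A|B) = P(B|A) × P(A) / P(B)

Step 1: Calculate P(B) using law of total probability
P(B) = P(B|A)P(A) + P(B|¬A)P(¬A)
     = 0.8500 × 0.3232 + 0.0875 × 0.6768
     = 0.27472000 + 0.05922000
     = 0.33394000

Step 2: Apply Bayes' theorem
P(A|B) = P(B|A) × P(A) / P(B)
       = 0.27472000 / 0.33394000
       = 0.8227


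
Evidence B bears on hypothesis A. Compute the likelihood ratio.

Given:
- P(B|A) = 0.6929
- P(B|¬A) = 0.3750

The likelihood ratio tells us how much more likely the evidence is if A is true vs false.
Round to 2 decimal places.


Likelihood Ratio (LR) = P(B|A) / P(B|¬A)

LR = 0.6929 / 0.3750
   = 1.85

The evidence is 1.85 times more likely if A is true than if A is false.
LR > 1, so observing B raises the odds in favor of A.


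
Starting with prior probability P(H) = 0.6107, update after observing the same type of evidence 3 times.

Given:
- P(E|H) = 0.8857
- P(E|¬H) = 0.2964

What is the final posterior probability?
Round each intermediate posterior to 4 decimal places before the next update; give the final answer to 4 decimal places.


Sequential Bayesian updating:

Initial prior: P(H) = 0.6107

Update 1:
  P(E) = 0.8857 × 0.6107 + 0.2964 × 0.3893 = 0.54089699 + 0.11538852 = 0.65628551
  P(H|E) = 0.54089699 / 0.65628551 = 0.8242

Update 2:
  P(E) = 0.8857 × 0.8242 + 0.2964 × 0.1758 = 0.72999394 + 0.05210712 = 0.78210106
  P(H|E) = 0.72999394 / 0.78210106 = 0.9334

Update 3:
  P(E) = 0.8857 × 0.9334 + 0.2964 × 0.0666 = 0.82671238 + 0.01974024 = 0.84645262
  P(H|E) = 0.82671238 / 0.84645262 = 0.9767

Final posterior: 0.9767


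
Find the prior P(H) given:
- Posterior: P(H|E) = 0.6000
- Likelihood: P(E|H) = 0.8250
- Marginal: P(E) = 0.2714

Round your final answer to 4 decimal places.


From Bayes' theorem: P(H|E) = P(E|H) × P(H) / P(E)

Rearranging for P(H):
P(H) = P(H|E) × P(E) / P(E|H)
     = 0.6000 × 0.2714 / 0.8250
     = 0.16284000 / 0.8250
     = 0.1974


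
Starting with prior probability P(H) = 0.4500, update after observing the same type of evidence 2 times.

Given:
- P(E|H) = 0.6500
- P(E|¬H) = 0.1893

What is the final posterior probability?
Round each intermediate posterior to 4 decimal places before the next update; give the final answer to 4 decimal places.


Sequential Bayesian updating:

Initial prior: P(H) = 0.4500

Update 1:
  P(E) = 0.6500 × 0.4500 + 0.1893 × 0.5500 = 0.29250000 + 0.10411500 = 0.39661500
  P(H|E) = 0.29250000 / 0.39661500 = 0.7375

Update 2:
  P(E) = 0.6500 × 0.7375 + 0.1893 × 0.2625 = 0.47937500 + 0.04969125 = 0.52906625
  P(H|E) = 0.47937500 / 0.52906625 = 0.9061

Final posterior: 0.9061


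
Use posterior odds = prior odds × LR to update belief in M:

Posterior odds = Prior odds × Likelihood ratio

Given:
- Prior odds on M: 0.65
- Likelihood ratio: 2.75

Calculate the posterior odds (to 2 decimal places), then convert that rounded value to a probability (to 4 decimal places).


Step 1: Calculate posterior odds
Posterior odds = Prior odds × LR
               = 0.65 × 2.75
               = 1.79

Step 2: Convert to probability
P(M|E) = Posterior odds / (1 + Posterior odds)
       = 1.79 / (1 + 1.79)
       = 1.79 / 2.79
       = 0.6416

The evidence increased P(M) from 0.3939 to 0.6416.


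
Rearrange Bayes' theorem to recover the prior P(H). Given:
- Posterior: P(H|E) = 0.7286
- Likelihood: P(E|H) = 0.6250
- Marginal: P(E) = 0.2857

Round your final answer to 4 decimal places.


From Bayes' theorem: P(H|E) = P(E|H) × P(H) / P(E)

Rearranging for P(H):
P(H) = P(H|E) × P(E) / P(E|H)
     = 0.7286 × 0.2857 / 0.6250
     = 0.20816102 / 0.6250
     = 0.3331


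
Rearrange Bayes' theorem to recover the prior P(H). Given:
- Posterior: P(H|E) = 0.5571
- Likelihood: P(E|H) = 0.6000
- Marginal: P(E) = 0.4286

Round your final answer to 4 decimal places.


From Bayes' theorem: P(H|E) = P(E|H) × P(H) / P(E)

Rearranging for P(H):
P(H) = P(H|E) × P(E) / P(E|H)
     = 0.5571 × 0.4286 / 0.6000
     = 0.23877306 / 0.6000
     = 0.3980


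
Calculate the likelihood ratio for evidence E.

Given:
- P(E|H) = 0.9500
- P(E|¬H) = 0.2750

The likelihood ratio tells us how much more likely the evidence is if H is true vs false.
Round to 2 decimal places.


Likelihood Ratio (LR) = P(E|H) / P(E|¬H)

LR = 0.9500 / 0.2750
   = 3.45

The evidence is 3.45 times more likely if H is true than if H is false.
Since LR > 1, the evidence supports H over ¬H.


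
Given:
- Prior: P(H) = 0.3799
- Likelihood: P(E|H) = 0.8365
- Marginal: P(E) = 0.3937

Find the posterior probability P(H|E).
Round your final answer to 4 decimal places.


Using Bayes' theorem:

P(H|E) = P(E|H) × P(H) / P(E)
       = 0.8365 × 0.3799 / 0.3937
       = 0.31778635 / 0.3937
       = 0.8072

The evidence strengthens our belief in H.
Prior: 0.3799 → Posterior: 0.8072


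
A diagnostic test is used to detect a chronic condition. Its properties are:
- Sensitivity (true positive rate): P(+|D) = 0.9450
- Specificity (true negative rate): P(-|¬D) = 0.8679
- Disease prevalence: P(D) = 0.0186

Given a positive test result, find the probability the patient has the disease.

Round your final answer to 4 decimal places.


Let D = has disease, + = positive test

Given:
- P(D) = 0.0186 (prevalence)
- P(+|D) = 0.9450 (sensitivity)
- P(-|¬D) = 0.8679 (specificity)
- P(+|¬D) = 0.1321 (false positive rate = 1 - specificity)

Step 1: Find P(+)
P(+) = P(+|D)P(D) + P(+|¬D)P(¬D)
     = 0.9450 × 0.0186 + 0.1321 × 0.9814
     = 0.01757700 + 0.12964294
     = 0.14721994

Step 2: Apply Bayes' theorem for P(D|+)
P(D|+) = P(+|D)P(D) / P(+)
       = 0.01757700 / 0.14721994
       = 0.1194


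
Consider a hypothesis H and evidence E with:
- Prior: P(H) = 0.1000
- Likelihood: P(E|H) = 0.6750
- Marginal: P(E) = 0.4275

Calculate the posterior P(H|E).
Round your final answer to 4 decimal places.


Using Bayes' theorem:

P(H|E) = P(E|H) × P(H) / P(E)
       = 0.6750 × 0.1000 / 0.4275
       = 0.06750000 / 0.4275
       = 0.1579

The evidence strengthens our belief in H.
Prior: 0.1000 → Posterior: 0.1579


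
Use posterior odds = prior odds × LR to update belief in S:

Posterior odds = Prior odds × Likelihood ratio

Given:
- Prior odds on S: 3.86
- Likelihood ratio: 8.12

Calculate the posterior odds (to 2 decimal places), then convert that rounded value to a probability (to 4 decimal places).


Step 1: Calculate posterior odds
Posterior odds = Prior odds × LR
               = 3.86 × 8.12
               = 31.34

Step 2: Convert to probability
P(S|E) = Posterior odds / (1 + Posterior odds)
       = 31.34 / (1 + 31.34)
       = 31.34 / 32.34
       = 0.9691

The evidence increased P(S) from 0.7942 to 0.9691.


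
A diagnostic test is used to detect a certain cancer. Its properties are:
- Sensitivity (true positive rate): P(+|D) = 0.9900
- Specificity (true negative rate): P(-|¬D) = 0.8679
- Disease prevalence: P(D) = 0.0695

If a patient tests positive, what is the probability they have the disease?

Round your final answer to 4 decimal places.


Let D = has disease, + = positive test

Given:
- P(D) = 0.0695 (prevalence)
- P(+|D) = 0.9900 (sensitivity)
- P(-|¬D) = 0.8679 (specificity)
- P(+|¬D) = 0.1321 (false positive rate = 1 - specificity)

Step 1: Find P(+)
P(+) = P(+|D)P(D) + P(+|¬D)P(¬D)
     = 0.9900 × 0.0695 + 0.1321 × 0.9305
     = 0.06880500 + 0.12291905
     = 0.19172405

Step 2: Apply Bayes' theorem for P(D|+)
P(D|+) = P(+|D)P(D) / P(+)
       = 0.06880500 / 0.19172405
       = 0.3589


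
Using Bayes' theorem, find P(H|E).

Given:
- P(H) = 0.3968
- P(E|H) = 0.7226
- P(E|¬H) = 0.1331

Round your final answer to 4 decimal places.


Bayes' theorem: P(H|E) = P(E|H) × P(H) / P(E)

Step 1: Calculate P(E) using law of total probability
P(E) = P(E|H)P(H) + P(E|¬H)P(¬H)
     = 0.7226 × 0.3968 + 0.1331 × 0.6032
     = 0.28672768 + 0.08028592
     = 0.36701360

Step 2: Apply Bayes' theorem
P(H|E) = P(E|H) × P(H) / P(E)
       = 0.28672768 / 0.36701360
       = 0.7812


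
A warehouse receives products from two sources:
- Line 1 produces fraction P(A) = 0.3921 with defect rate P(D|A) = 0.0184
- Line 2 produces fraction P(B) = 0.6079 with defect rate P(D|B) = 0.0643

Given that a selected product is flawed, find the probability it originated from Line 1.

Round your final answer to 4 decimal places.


Let A = from Line 1, D = flawed

Given:
- P(A) = 0.3921, P(B) = 0.6079
- P(D|A) = 0.0184, P(D|B) = 0.0643

Step 1: Find P(D)
P(D) = P(D|A)P(A) + P(D|B)P(B)
     = 0.0184 × 0.3921 + 0.0643 × 0.6079
     = 0.00721464 + 0.03908797
     = 0.04630261

Step 2: Apply Bayes' theorem
P(A|D) = P(D|A)P(A) / P(D)
       = 0.00721464 / 0.04630261
       = 0.1558


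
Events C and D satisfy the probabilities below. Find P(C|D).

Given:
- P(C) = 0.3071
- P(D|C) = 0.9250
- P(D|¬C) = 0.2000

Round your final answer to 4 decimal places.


Bayes' theorem: P(C|D) = P(D|C) × P(C) / P(D)

Step 1: Calculate P(D) using law of total probability
P(D) = P(D|C)P(C) + P(D|¬C)P(¬C)
     = 0.9250 × 0.3071 + 0.2000 × 0.6929
     = 0.28406750 + 0.13858000
     = 0.42264750

Step 2: Apply Bayes' theorem
P(C|D) = P(D|C) × P(C) / P(D)
       = 0.28406750 / 0.42264750
       = 0.6721


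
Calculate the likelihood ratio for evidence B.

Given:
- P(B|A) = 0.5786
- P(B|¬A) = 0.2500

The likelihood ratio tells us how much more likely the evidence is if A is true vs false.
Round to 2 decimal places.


Likelihood Ratio (LR) = P(B|A) / P(B|¬A)

LR = 0.5786 / 0.2500
   = 2.31

The evidence is 2.31 times more likely if A is true than if A is false.
Since LR > 1, the evidence supports A over ¬A.


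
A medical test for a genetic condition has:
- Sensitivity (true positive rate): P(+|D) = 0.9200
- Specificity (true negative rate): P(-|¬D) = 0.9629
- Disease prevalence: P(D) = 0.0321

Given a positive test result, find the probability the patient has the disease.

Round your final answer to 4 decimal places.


Let D = has disease, + = positive test

Given:
- P(D) = 0.0321 (prevalence)
- P(+|D) = 0.9200 (sensitivity)
- P(-|¬D) = 0.9629 (specificity)
- P(+|¬D) = 0.0371 (false positive rate = 1 - specificity)

Step 1: Find P(+)
P(+) = P(+|D)P(D) + P(+|¬D)P(¬D)
     = 0.9200 × 0.0321 + 0.0371 × 0.9679
     = 0.02953200 + 0.03590909
     = 0.06544109

Step 2: Apply Bayes' theorem for P(D|+)
P(D|+) = P(+|D)P(D) / P(+)
       = 0.02953200 / 0.06544109
       = 0.4513


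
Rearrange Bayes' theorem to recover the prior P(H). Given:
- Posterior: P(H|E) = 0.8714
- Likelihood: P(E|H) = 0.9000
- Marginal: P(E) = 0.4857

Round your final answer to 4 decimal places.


From Bayes' theorem: P(H|E) = P(E|H) × P(H) / P(E)

Rearranging for P(H):
P(H) = P(H|E) × P(E) / P(E|H)
     = 0.8714 × 0.4857 / 0.9000
     = 0.42323898 / 0.9000
     = 0.4703


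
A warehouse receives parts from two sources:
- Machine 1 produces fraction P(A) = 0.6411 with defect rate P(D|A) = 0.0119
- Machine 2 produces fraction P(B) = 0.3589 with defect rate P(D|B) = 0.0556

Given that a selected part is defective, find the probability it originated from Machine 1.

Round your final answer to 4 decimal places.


Let A = from Machine 1, D = defective

Given:
- P(A) = 0.6411, P(B) = 0.3589
- P(D|A) = 0.0119, P(D|B) = 0.0556

Step 1: Find P(D)
P(D) = P(D|A)P(A) + P(D|B)P(B)
     = 0.0119 × 0.6411 + 0.0556 × 0.3589
     = 0.00762909 + 0.01995484
     = 0.02758393

Step 2: Apply Bayes' theorem
P(A|D) = P(D|A)P(A) / P(D)
       = 0.00762909 / 0.02758393
       = 0.2766


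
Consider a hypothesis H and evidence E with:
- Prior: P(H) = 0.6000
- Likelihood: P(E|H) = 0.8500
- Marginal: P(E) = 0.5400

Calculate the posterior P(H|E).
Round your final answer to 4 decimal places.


Using Bayes' theorem:

P(H|E) = P(E|H) × P(H) / P(E)
       = 0.8500 × 0.6000 / 0.5400
       = 0.51000000 / 0.5400
       = 0.9444

The evidence strengthens our belief in H.
Prior: 0.6000 → Posterior: 0.9444


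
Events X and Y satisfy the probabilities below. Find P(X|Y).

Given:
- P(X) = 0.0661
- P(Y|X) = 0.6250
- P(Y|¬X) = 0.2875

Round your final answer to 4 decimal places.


Bayes' theorem: P(X|Y) = P(Y|X) × P(X) / P(Y)

Step 1: Calculate P(Y) using law of total probability
P(Y) = P(Y|X)P(X) + P(Y|¬X)P(¬X)
     = 0.6250 × 0.0661 + 0.2875 × 0.9339
     = 0.04131250 + 0.26849625
     = 0.30980875

Step 2: Apply Bayes' theorem
P(X|Y) = P(Y|X) × P(X) / P(Y)
       = 0.04131250 / 0.30980875
       = 0.1333


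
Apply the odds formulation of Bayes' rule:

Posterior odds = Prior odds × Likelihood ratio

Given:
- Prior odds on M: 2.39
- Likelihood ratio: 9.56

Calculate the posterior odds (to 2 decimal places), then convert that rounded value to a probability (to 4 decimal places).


Step 1: Calculate posterior odds
Posterior odds = Prior odds × LR
               = 2.39 × 9.56
               = 22.85

Step 2: Convert to probability
P(M|E) = Posterior odds / (1 + Posterior odds)
       = 22.85 / (1 + 22.85)
       = 22.85 / 23.85
       = 0.9581

The evidence increased P(M) from 0.7050 to 0.9581.


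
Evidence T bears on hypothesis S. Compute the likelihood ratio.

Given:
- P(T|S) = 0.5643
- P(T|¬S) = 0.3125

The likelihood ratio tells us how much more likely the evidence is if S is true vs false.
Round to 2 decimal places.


Likelihood Ratio (LR) = P(T|S) / P(T|¬S)

LR = 0.5643 / 0.3125
   = 1.81

The evidence is 1.81 times more likely if S is true than if S is false.
Since LR > 1, the evidence supports S over ¬S.


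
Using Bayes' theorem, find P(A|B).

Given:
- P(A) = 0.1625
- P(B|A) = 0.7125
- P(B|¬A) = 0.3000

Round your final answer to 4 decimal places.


Bayes' theorem: P(A|B) = P(B|A) × P(A) / P(B)

Step 1: Calculate P(B) using law of total probability
P(B) = P(B|A)P(A) + P(B|¬A)P(¬A)
     = 0.7125 × 0.1625 + 0.3000 × 0.8375
     = 0.11578125 + 0.25125000
     = 0.36703125

Step 2: Apply Bayes' theorem
P(A|B) = P(B|A) × P(A) / P(B)
       = 0.11578125 / 0.36703125
       = 0.3155


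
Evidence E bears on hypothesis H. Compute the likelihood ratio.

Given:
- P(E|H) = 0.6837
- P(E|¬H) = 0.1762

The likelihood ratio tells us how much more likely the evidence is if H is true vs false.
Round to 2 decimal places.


Likelihood Ratio (LR) = P(E|H) / P(E|¬H)

LR = 0.6837 / 0.1762
   = 3.88

The evidence is 3.88 times more likely if H is true than if H is false.
LR > 1, so observing E raises the odds in favor of H.


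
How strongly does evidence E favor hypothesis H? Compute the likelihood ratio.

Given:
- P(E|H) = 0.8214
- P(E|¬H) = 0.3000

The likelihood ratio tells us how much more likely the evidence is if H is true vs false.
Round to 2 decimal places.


Likelihood Ratio (LR) = P(E|H) / P(E|¬H)

LR = 0.8214 / 0.3000
   = 2.74

The evidence is 2.74 times more likely if H is true than if H is false.
Since LR > 1, the evidence supports H over ¬H.


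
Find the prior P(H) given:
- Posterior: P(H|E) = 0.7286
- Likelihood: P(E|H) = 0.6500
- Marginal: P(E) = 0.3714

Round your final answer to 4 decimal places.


From Bayes' theorem: P(H|E) = P(E|H) × P(H) / P(E)

Rearranging for P(H):
P(H) = P(H|E) × P(E) / P(E|H)
     = 0.7286 × 0.3714 / 0.6500
     = 0.27060204 / 0.6500
     = 0.4163


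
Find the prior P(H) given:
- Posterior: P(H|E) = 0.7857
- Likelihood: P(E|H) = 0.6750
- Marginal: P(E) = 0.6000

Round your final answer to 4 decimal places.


From Bayes' theorem: P(H|E) = P(E|H) × P(H) / P(E)

Rearranging for P(H):
P(H) = P(H|E) × P(E) / P(E|H)
     = 0.7857 × 0.6000 / 0.6750
     = 0.47142000 / 0.6750
     = 0.6984


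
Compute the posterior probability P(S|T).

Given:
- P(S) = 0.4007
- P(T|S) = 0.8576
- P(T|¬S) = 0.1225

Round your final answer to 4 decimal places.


Bayes' theorem: P(S|T) = P(T|S) × P(S) / P(T)

Step 1: Calculate P(T) using law of total probability
P(T) = P(T|S)P(S) + P(T|¬S)P(¬S)
     = 0.8576 × 0.4007 + 0.1225 × 0.5993
     = 0.34364032 + 0.07341425
     = 0.41705457

Step 2: Apply Bayes' theorem
P(S|T) = P(T|S) × P(S) / P(T)
       = 0.34364032 / 0.41705457
       = 0.8240


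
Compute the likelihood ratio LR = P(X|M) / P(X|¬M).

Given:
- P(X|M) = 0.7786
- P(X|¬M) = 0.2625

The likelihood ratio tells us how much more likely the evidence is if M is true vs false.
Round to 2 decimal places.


Likelihood Ratio (LR) = P(X|M) / P(X|¬M)

LR = 0.7786 / 0.2625
   = 2.97

The evidence is 2.97 times more likely if M is true than if M is false.
LR > 1, so observing X raises the odds in favor of M.


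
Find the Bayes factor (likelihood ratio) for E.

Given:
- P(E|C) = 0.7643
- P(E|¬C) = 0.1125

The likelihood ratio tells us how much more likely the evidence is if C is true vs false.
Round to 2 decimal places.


Likelihood Ratio (LR) = P(E|C) / P(E|¬C)

LR = 0.7643 / 0.1125
   = 6.79

The evidence is 6.79 times more likely if C is true than if C is false.
Because LR exceeds 1, E is evidence for C.


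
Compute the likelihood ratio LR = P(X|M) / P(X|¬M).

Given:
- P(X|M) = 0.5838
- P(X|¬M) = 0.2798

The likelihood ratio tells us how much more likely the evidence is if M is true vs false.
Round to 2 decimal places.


Likelihood Ratio (LR) = P(X|M) / P(X|¬M)

LR = 0.5838 / 0.2798
   = 2.09

The evidence is 2.09 times more likely if M is true than if M is false.
Since LR > 1, the evidence supports M over ¬M.


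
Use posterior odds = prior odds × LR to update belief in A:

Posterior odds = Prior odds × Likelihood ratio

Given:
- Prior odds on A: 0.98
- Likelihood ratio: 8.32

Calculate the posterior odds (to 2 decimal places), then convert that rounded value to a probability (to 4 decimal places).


Step 1: Calculate posterior odds
Posterior odds = Prior odds × LR
               = 0.98 × 8.32
               = 8.15

Step 2: Convert to probability
P(A|E) = Posterior odds / (1 + Posterior odds)
       = 8.15 / (1 + 8.15)
       = 8.15 / 9.15
       = 0.8907

The evidence increased P(A) from 0.4949 to 0.8907.


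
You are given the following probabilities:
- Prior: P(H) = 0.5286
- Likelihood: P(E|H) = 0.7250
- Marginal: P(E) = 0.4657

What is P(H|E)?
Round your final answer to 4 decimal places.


Using Bayes' theorem:

P(H|E) = P(E|H) × P(H) / P(E)
       = 0.7250 × 0.5286 / 0.4657
       = 0.38323500 / 0.4657
       = 0.8229

The evidence strengthens our belief in H.
Prior: 0.5286 → Posterior: 0.8229


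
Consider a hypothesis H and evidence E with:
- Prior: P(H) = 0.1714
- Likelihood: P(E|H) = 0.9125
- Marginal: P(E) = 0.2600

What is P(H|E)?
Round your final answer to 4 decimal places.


Using Bayes' theorem:

P(H|E) = P(E|H) × P(H) / P(E)
       = 0.9125 × 0.1714 / 0.2600
       = 0.15640250 / 0.2600
       = 0.6015

The evidence strengthens our belief in H.
Prior: 0.1714 → Posterior: 0.6015


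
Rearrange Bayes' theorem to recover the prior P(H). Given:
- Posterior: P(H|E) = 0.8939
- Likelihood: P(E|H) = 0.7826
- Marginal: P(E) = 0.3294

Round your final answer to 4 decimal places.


From Bayes' theorem: P(H|E) = P(E|H) × P(H) / P(E)

Rearranging for P(H):
P(H) = P(H|E) × P(E) / P(E|H)
     = 0.8939 × 0.3294 / 0.7826
     = 0.29445066 / 0.7826
     = 0.3762


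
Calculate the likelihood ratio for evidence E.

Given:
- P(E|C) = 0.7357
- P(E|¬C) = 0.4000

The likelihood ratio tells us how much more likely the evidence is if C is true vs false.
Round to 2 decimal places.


Likelihood Ratio (LR) = P(E|C) / P(E|¬C)

LR = 0.7357 / 0.4000
   = 1.84

The evidence is 1.84 times more likely if C is true than if C is false.
Because LR exceeds 1, E is evidence for C.


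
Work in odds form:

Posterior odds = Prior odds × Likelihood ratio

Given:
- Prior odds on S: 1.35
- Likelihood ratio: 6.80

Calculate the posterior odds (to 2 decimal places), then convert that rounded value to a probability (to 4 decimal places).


Step 1: Calculate posterior odds
Posterior odds = Prior odds × LR
               = 1.35 × 6.80
               = 9.18

Step 2: Convert to probability
P(S|E) = Posterior odds / (1 + Posterior odds)
       = 9.18 / (1 + 9.18)
       = 9.18 / 10.18
       = 0.9018

The evidence increased P(S) from 0.5745 to 0.9018.


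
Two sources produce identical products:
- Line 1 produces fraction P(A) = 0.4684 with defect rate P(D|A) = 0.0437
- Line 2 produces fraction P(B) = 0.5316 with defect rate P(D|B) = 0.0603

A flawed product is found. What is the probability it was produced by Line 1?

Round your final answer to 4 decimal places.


Let A = from Line 1, D = flawed

Given:
- P(A) = 0.4684, P(B) = 0.5316
- P(D|A) = 0.0437, P(D|B) = 0.0603

Step 1: Find P(D)
P(D) = P(D|A)P(A) + P(D|B)P(B)
     = 0.0437 × 0.4684 + 0.0603 × 0.5316
     = 0.02046908 + 0.03205548
     = 0.05252456

Step 2: Apply Bayes' theorem
P(A|D) = P(D|A)P(A) / P(D)
       = 0.02046908 / 0.05252456
       = 0.3897


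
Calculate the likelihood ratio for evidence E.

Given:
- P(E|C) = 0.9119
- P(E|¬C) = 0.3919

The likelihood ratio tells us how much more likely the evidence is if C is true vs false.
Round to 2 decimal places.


Likelihood Ratio (LR) = P(E|C) / P(E|¬C)

LR = 0.9119 / 0.3919
   = 2.33

The evidence is 2.33 times more likely if C is true than if C is false.
Because LR exceeds 1, E is evidence for C.


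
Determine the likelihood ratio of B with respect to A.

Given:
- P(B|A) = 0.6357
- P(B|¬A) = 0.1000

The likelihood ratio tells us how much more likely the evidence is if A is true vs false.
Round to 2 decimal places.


Likelihood Ratio (LR) = P(B|A) / P(B|¬A)

LR = 0.6357 / 0.1000
   = 6.36

The evidence is 6.36 times more likely if A is true than if A is false.
LR > 1, so observing B raises the odds in favor of A.


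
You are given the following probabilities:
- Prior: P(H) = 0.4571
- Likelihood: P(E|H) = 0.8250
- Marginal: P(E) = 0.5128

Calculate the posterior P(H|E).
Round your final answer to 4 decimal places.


Using Bayes' theorem:

P(H|E) = P(E|H) × P(H) / P(E)
       = 0.8250 × 0.4571 / 0.5128
       = 0.37710750 / 0.5128
       = 0.7354

The evidence strengthens our belief in H.
Prior: 0.4571 → Posterior: 0.7354


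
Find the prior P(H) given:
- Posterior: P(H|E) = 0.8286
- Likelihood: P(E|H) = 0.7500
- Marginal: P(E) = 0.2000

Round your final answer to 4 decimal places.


From Bayes' theorem: P(H|E) = P(E|H) × P(H) / P(E)

Rearranging for P(H):
P(H) = P(H|E) × P(E) / P(E|H)
     = 0.8286 × 0.2000 / 0.7500
     = 0.16572000 / 0.7500
     = 0.2210


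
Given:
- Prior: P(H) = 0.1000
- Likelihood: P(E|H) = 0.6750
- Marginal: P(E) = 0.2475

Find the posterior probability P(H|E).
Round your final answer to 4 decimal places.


Using Bayes' theorem:

P(H|E) = P(E|H) × P(H) / P(E)
       = 0.6750 × 0.1000 / 0.2475
       = 0.06750000 / 0.2475
       = 0.2727

The evidence strengthens our belief in H.
Prior: 0.1000 → Posterior: 0.2727


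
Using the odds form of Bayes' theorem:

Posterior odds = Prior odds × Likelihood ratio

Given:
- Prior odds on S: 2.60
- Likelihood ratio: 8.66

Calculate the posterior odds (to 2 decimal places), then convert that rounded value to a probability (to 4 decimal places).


Step 1: Calculate posterior odds
Posterior odds = Prior odds × LR
               = 2.60 × 8.66
               = 22.52

Step 2: Convert to probability
P(S|E) = Posterior odds / (1 + Posterior odds)
       = 22.52 / (1 + 22.52)
       = 22.52 / 23.52
       = 0.9575

The evidence increased P(S) from 0.7222 to 0.9575.


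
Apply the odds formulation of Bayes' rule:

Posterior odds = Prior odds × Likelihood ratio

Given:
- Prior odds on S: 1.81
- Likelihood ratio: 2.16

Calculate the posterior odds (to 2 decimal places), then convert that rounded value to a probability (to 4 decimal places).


Step 1: Calculate posterior odds
Posterior odds = Prior odds × LR
               = 1.81 × 2.16
               = 3.91

Step 2: Convert to probability
P(S|E) = Posterior odds / (1 + Posterior odds)
       = 3.91 / (1 + 3.91)
       = 3.91 / 4.91
       = 0.7963

The evidence increased P(S) from 0.6441 to 0.7963.


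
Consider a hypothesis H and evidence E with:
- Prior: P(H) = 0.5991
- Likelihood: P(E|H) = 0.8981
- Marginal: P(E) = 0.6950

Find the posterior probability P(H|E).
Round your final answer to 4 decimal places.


Using Bayes' theorem:

P(H|E) = P(E|H) × P(H) / P(E)
       = 0.8981 × 0.5991 / 0.6950
       = 0.53805171 / 0.6950
       = 0.7742

The evidence strengthens our belief in H.
Prior: 0.5991 → Posterior: 0.7742


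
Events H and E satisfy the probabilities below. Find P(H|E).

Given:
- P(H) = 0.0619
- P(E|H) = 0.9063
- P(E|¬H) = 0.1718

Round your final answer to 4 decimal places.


Bayes' theorem: P(H|E) = P(E|H) × P(H) / P(E)

Step 1: Calculate P(E) using law of total probability
P(E) = P(E|H)P(H) + P(E|¬H)P(¬H)
     = 0.9063 × 0.0619 + 0.1718 × 0.9381
     = 0.05609997 + 0.16116558
     = 0.21726555

Step 2: Apply Bayes' theorem
P(H|E) = P(E|H) × P(H) / P(E)
       = 0.05609997 / 0.21726555
       = 0.2582


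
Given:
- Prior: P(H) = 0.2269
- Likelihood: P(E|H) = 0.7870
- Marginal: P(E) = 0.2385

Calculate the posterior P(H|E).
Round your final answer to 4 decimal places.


Using Bayes' theorem:

P(H|E) = P(E|H) × P(H) / P(E)
       = 0.7870 × 0.2269 / 0.2385
       = 0.17857030 / 0.2385
       = 0.7487

The evidence strengthens our belief in H.
Prior: 0.2269 → Posterior: 0.7487
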